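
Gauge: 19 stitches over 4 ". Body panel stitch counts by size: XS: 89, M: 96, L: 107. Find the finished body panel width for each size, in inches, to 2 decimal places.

XS 18.74 inches; M 20.21 inches; L 22.53 inches.

19/4 = 4.75 sts per in.
XS: 89 / 4.75 = 18.737 → 18.74 in.
M: 96 / 4.75 = 20.211 → 20.21 in.
L: 107 / 4.75 = 22.526 → 22.53 in.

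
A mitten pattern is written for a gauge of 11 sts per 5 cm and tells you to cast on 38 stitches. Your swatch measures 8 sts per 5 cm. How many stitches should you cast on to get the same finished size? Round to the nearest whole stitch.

CO 28 sts.

Scale factor = 8 / 11 = 0.727.
38 × 8 / 11 = 27.64 sts.
→ 28 sts.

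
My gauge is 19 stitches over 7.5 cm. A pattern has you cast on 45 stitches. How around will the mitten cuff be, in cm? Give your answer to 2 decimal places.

17.76 cm.

19 stitches / 7.5 cm = 2.533 stitches per cm.
45 / 2.533 = 17.763 cm.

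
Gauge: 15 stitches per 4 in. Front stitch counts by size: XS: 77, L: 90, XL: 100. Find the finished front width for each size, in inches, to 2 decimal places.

XS 20.53 inches; L 24.00 inches; XL 26.67 inches.

15/4 = 3.75 sts per in.
XS: 77 / 3.75 = 20.533 → 20.53 in.
L: 90 / 3.75 = 24.000 → 24.00 in.
XL: 100 / 3.75 = 26.667 → 26.67 in.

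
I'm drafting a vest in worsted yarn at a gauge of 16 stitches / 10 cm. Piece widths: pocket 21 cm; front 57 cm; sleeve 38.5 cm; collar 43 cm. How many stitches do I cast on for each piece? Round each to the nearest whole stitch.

Rate = 16/10 = 1.6 sts per cm.
pocket: 21 × 1.6 = 33.60 → 34.
front: 57 × 1.6 = 91.20 → 91.
sleeve: 38.5 × 1.6 = 61.60 → 62.
collar: 43 × 1.6 = 68.80 → 69.

pocket 34; front 91; sleeve 62; collar 69.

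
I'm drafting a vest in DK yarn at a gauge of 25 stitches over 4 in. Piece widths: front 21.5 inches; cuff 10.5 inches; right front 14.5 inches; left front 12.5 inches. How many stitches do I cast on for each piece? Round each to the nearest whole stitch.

Rate = 25/4 = 6.25 sts per in.
front: 21.5 × 6.25 = 134.38 → 134.
cuff: 10.5 × 6.25 = 65.62 → 66.
right front: 14.5 × 6.25 = 90.62 → 91.
left front: 12.5 × 6.25 = 78.12 → 78.

front 134; cuff 66; right front 91; left front 78.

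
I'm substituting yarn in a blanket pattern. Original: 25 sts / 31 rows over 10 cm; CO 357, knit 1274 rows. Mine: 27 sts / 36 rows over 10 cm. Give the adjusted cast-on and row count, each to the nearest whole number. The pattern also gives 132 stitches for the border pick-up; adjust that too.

Cast on 386 stitches; work 1479 rows; border pick-up 143 stitches.

Stitches: 357 × 27/25 = 385.56 → 386.
Rows: 1274 × 36/31 = 1479.48 → 1479.
border pick-up: 132 × 27/25 = 142.56 → 143.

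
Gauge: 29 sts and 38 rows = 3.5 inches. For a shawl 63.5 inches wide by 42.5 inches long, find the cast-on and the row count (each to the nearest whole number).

Stitch gauge = 29/3.5 = 8.286 sts/in; 63.5 × 8.286 = 526.14 → 526 sts.
Row gauge = 38/3.5 = 10.857 rows/in; 42.5 × 10.857 = 461.43 → 461 rows.

Cast on 526 stitches and work 461 rows.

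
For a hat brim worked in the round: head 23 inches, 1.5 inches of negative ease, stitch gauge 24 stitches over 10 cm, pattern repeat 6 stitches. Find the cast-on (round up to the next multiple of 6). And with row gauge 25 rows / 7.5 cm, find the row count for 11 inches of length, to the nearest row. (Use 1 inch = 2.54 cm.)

Cast on 132 stitches; work 93 rows.

Finished = 23 − 1.5 = 21.5 inches.
21.5 inches × 2.54 = 54.61 cm.
24/10 = 2.4 sts per cm; 54.61 × 2.4 = 131.06 sts.
Next multiple of 6 → 132.
11 inches = 27.94 cm; × 3.333 = 93.13 → 93 rows.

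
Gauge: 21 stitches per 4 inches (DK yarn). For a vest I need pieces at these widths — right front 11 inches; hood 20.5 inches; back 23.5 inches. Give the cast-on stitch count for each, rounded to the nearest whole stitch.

right front 58; hood 108; back 123.

Rate = 21/4 = 5.25 sts per in.
right front: 11 × 5.25 = 57.75 → 58.
hood: 20.5 × 5.25 = 107.62 → 108.
back: 23.5 × 5.25 = 123.38 → 123.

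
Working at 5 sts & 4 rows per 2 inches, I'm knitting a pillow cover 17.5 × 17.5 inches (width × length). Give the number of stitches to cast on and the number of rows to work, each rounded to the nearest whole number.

Cast on 44 stitches and work 35 rows.

Stitch gauge = 5/2 = 2.5 sts/in; 17.5 × 2.5 = 43.75 → 44 sts.
Row gauge = 4/2 = 2 rows/in; 17.5 × 2 = 35.00 → 35 rows.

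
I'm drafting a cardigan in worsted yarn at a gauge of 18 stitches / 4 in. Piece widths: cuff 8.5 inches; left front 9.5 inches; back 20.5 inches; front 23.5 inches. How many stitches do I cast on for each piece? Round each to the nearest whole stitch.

Rate = 18/4 = 4.5 sts per in.
cuff: 8.5 × 4.5 = 38.25 → 38.
left front: 9.5 × 4.5 = 42.75 → 43.
back: 20.5 × 4.5 = 92.25 → 92.
front: 23.5 × 4.5 = 105.75 → 106.

cuff 38; left front 43; back 92; front 106.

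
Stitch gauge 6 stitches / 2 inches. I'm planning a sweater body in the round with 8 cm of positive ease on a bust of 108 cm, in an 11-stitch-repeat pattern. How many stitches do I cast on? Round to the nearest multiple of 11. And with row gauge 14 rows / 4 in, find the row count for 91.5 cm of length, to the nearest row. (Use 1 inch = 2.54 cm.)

Cast on 132 stitches; work 126 rows.

Finished = 108 + 8 = 116 cm.
116 cm × 1/2.54 = 45.67 inches.
6/2 = 3 sts per in; 45.67 × 3 = 137.01 sts.
Nearest multiple of 11 → 132.
91.5 cm = 36.02 inches; × 3.5 = 126.08 → 126 rows.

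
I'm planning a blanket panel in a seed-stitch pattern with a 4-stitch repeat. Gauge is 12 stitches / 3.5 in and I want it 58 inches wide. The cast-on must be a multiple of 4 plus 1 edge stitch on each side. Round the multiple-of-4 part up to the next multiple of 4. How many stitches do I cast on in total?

12 / 3.5 = 3.429 sts per inch.
58 × 3.429 = 198.86 sts.
Less 2 edge sts → 196.86 for the repeat.
Next multiple of 4: 200.
Add back 2 edge sts → 202.

Cast on 202 stitches.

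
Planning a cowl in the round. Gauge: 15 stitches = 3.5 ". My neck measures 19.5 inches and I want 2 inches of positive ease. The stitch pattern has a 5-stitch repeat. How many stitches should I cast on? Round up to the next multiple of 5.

Cast on 95 stitches.

Finished = 19.5 + 2 = 21.5 inches.
15 / 3.5 = 4.286 sts/in.
21.5 × 4.286 = 92.14 sts.
Next multiple of 5: 95.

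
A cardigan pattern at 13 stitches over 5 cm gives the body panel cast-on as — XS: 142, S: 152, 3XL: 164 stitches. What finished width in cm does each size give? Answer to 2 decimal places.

XS 54.62 cm; S 58.46 cm; 3XL 63.08 cm.

13/5 = 2.6 sts per cm.
XS: 142 / 2.6 = 54.615 → 54.62 cm.
S: 152 / 2.6 = 58.462 → 58.46 cm.
3XL: 164 / 2.6 = 63.077 → 63.08 cm.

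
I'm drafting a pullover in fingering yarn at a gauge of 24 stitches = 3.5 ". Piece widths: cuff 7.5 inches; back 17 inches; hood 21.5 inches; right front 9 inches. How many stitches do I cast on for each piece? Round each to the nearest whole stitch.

Rate = 24/3.5 = 6.857 sts per in.
cuff: 7.5 × 6.857 = 51.43 → 51.
back: 17 × 6.857 = 116.57 → 117.
hood: 21.5 × 6.857 = 147.43 → 147.
right front: 9 × 6.857 = 61.71 → 62.

cuff 51; back 117; hood 147; right front 62.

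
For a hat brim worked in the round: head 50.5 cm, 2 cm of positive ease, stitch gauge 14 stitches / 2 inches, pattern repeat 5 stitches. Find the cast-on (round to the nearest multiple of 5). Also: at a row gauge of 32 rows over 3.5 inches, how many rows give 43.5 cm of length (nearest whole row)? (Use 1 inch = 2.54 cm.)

Cast on 145 stitches; work 157 rows.

Finished = 50.5 + 2 = 52.5 cm.
52.5 cm × 1/2.54 = 20.67 inches.
14/2 = 7 sts per in; 20.67 × 7 = 144.69 sts.
Nearest multiple of 5 → 145.
43.5 cm = 17.13 inches; × 9.143 = 156.58 → 157 rows.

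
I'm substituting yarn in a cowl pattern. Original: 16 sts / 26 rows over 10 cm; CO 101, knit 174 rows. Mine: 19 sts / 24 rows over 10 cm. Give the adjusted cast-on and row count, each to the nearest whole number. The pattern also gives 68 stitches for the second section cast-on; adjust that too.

Stitches: 101 × 19/16 = 119.94 → 120.
Rows: 174 × 24/26 = 160.62 → 161.
second section cast-on: 68 × 19/16 = 80.75 → 81.

Cast on 120 stitches; work 161 rows; second section cast-on 81 stitches.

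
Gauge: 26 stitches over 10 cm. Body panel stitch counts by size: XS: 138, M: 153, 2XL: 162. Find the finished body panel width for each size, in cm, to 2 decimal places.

XS 53.08 cm; M 58.85 cm; 2XL 62.31 cm.

26/10 = 2.6 sts per cm.
XS: 138 / 2.6 = 53.077 → 53.08 cm.
M: 153 / 2.6 = 58.846 → 58.85 cm.
2XL: 162 / 2.6 = 62.308 → 62.31 cm.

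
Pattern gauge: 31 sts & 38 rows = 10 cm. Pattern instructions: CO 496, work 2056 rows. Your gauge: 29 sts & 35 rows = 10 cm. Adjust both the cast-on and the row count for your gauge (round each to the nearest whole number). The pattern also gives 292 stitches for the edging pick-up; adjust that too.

Cast on 464 stitches; work 1894 rows; edging pick-up 273 stitches.

Stitches: 496 × 29/31 = 464.00 → 464.
Rows: 2056 × 35/38 = 1893.68 → 1894.
edging pick-up: 292 × 29/31 = 273.16 → 273.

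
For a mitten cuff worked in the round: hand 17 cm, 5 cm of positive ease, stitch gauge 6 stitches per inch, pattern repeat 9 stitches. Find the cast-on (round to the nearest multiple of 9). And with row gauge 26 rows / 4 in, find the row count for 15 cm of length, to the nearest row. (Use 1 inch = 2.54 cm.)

Finished = 17 + 5 = 22 cm.
22 cm × 1/2.54 = 8.66 inches.
6/1 = 6 sts per in; 8.66 × 6 = 51.97 sts.
Nearest multiple of 9 → 54.
15 cm = 5.91 inches; × 6.5 = 38.39 → 38 rows.

Cast on 54 stitches; work 38 rows.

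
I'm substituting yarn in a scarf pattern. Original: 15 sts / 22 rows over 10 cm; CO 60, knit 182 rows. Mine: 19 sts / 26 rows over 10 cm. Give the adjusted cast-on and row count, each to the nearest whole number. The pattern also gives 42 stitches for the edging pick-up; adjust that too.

Cast on 76 stitches; work 215 rows; edging pick-up 53 stitches.

Stitches: 60 × 19/15 = 76.00 → 76.
Rows: 182 × 26/22 = 215.09 → 215.
edging pick-up: 42 × 19/15 = 53.20 → 53.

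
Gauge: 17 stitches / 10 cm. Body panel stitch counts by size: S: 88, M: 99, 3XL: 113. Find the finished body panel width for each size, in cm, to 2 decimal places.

S 51.76 cm; M 58.24 cm; 3XL 66.47 cm.

17/10 = 1.7 sts per cm.
S: 88 / 1.7 = 51.765 → 51.76 cm.
M: 99 / 1.7 = 58.235 → 58.24 cm.
3XL: 113 / 1.7 = 66.471 → 66.47 cm.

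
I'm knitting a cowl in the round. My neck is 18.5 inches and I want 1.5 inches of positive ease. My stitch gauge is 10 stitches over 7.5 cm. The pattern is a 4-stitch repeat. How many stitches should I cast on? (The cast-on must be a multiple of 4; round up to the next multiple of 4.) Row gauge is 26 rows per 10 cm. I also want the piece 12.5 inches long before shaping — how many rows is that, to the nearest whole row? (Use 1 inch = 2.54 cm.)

Finished = 18.5 + 1.5 = 20 inches.
20 inches × 2.54 = 50.80 cm.
10/7.5 = 1.333 sts per cm; 50.80 × 1.333 = 67.73 sts.
Next multiple of 4 → 68.
12.5 inches = 31.75 cm; × 2.6 = 82.55 → 83 rows.

Cast on 68 stitches; work 83 rows.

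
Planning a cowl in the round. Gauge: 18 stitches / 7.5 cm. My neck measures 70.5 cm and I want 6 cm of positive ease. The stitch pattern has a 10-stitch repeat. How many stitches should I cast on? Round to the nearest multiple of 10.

Finished = 70.5 + 6 = 76.5 cm.
18 / 7.5 = 2.4 sts/cm.
76.5 × 2.4 = 183.60 sts.
Nearest multiple of 10: 180.

Cast on 180 stitches.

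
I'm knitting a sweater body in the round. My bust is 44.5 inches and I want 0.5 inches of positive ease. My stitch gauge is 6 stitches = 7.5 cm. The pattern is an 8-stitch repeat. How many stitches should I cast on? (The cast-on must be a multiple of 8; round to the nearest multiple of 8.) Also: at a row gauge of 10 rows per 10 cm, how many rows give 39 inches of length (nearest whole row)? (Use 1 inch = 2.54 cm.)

Cast on 88 stitches; work 99 rows.

Finished = 44.5 + 0.5 = 45 inches.
45 inches × 2.54 = 114.30 cm.
6/7.5 = 0.8 sts per cm; 114.30 × 0.8 = 91.44 sts.
Nearest multiple of 8 → 88.
39 inches = 99.06 cm; × 1 = 99.06 → 99 rows.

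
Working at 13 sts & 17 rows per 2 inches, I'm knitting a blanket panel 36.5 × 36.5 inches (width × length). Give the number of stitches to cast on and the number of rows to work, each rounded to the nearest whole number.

Cast on 237 stitches and work 310 rows.

Stitch gauge = 13/2 = 6.5 sts/in; 36.5 × 6.5 = 237.25 → 237 sts.
Row gauge = 17/2 = 8.5 rows/in; 36.5 × 8.5 = 310.25 → 310 rows.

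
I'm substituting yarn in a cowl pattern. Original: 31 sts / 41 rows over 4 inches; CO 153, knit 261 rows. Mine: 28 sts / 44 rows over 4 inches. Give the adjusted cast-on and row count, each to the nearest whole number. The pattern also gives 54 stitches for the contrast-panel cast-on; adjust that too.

Cast on 138 stitches; work 280 rows; contrast-panel cast-on 49 stitches.

Stitches: 153 × 28/31 = 138.19 → 138.
Rows: 261 × 44/41 = 280.10 → 280.
contrast-panel cast-on: 54 × 28/31 = 48.77 → 49.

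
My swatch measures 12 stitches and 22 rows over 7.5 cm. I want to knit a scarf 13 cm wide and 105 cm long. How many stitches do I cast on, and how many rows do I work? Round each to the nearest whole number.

Stitch gauge = 12/7.5 = 1.6 sts/cm; 13 × 1.6 = 20.80 → 21 sts.
Row gauge = 22/7.5 = 2.933 rows/cm; 105 × 2.933 = 308.00 → 308 rows.

Cast on 21 stitches and work 308 rows.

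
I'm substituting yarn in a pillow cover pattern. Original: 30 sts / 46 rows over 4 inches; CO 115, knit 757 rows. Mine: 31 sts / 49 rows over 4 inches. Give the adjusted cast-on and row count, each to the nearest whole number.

Stitches: 115 × 31/30 = 118.83 → 119.
Rows: 757 × 49/46 = 806.37 → 806.

Cast on 119 stitches; work 806 rows.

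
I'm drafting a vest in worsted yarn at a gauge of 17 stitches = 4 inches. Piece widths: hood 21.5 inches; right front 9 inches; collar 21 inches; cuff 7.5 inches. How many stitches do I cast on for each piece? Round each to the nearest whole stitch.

Rate = 17/4 = 4.25 sts per in.
hood: 21.5 × 4.25 = 91.38 → 91.
right front: 9 × 4.25 = 38.25 → 38.
collar: 21 × 4.25 = 89.25 → 89.
cuff: 7.5 × 4.25 = 31.88 → 32.

hood 91; right front 38; collar 89; cuff 32.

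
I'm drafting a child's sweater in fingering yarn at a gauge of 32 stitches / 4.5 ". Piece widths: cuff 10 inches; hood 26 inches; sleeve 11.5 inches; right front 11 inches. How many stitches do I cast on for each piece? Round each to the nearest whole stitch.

Rate = 32/4.5 = 7.111 sts per in.
cuff: 10 × 7.111 = 71.11 → 71.
hood: 26 × 7.111 = 184.89 → 185.
sleeve: 11.5 × 7.111 = 81.78 → 82.
right front: 11 × 7.111 = 78.22 → 78.

cuff 71; hood 185; sleeve 82; right front 78.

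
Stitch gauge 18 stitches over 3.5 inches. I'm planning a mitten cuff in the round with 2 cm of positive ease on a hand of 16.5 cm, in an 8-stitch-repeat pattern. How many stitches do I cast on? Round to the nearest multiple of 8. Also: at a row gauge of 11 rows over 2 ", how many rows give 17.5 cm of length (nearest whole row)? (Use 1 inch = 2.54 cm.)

Finished = 16.5 + 2 = 18.5 cm.
18.5 cm × 1/2.54 = 7.28 inches.
18/3.5 = 5.143 sts per in; 7.28 × 5.143 = 37.46 sts.
Nearest multiple of 8 → 40.
17.5 cm = 6.89 inches; × 5.5 = 37.89 → 38 rows.

Cast on 40 stitches; work 38 rows.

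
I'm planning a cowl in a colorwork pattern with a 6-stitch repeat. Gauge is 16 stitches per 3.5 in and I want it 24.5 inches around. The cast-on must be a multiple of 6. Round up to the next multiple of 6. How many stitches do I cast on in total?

114 stitches.

16 / 3.5 = 4.571 sts per inch.
24.5 × 4.571 = 112.00 sts.
Next multiple of 6: 114.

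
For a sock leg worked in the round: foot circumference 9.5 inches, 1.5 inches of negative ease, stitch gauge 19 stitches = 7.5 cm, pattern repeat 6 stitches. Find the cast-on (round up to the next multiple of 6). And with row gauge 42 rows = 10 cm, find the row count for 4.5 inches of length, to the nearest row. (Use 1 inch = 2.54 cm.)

Cast on 54 stitches; work 48 rows.

Finished = 9.5 − 1.5 = 8 inches.
8 inches × 2.54 = 20.32 cm.
19/7.5 = 2.533 sts per cm; 20.32 × 2.533 = 51.48 sts.
Next multiple of 6 → 54.
4.5 inches = 11.43 cm; × 4.2 = 48.01 → 48 rows.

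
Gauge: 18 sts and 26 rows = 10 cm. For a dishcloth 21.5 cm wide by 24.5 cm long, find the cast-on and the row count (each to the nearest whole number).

Stitch gauge = 18/10 = 1.8 sts/cm; 21.5 × 1.8 = 38.70 → 39 sts.
Row gauge = 26/10 = 2.6 rows/cm; 24.5 × 2.6 = 63.70 → 64 rows.

Cast on 39 stitches and work 64 rows.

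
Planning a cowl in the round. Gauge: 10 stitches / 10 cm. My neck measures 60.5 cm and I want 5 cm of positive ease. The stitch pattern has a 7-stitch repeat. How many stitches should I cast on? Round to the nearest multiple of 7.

Finished = 60.5 + 5 = 65.5 cm.
10 / 10 = 1 sts/cm.
65.5 × 1 = 65.50 sts.
Nearest multiple of 7: 63.

63 stitches.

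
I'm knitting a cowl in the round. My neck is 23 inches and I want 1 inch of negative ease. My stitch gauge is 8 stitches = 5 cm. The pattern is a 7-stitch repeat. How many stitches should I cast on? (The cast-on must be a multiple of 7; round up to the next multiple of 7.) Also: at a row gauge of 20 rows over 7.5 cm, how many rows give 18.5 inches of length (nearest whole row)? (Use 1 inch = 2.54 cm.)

Finished = 23 − 1 = 22 inches.
22 inches × 2.54 = 55.88 cm.
8/5 = 1.6 sts per cm; 55.88 × 1.6 = 89.41 sts.
Next multiple of 7 → 91.
18.5 inches = 46.99 cm; × 2.667 = 125.31 → 125 rows.

Cast on 91 stitches; work 125 rows.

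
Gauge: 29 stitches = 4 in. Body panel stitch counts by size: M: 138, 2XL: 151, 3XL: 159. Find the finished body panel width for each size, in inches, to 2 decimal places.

29/4 = 7.25 sts per in.
M: 138 / 7.25 = 19.034 → 19.03 in.
2XL: 151 / 7.25 = 20.828 → 20.83 in.
3XL: 159 / 7.25 = 21.931 → 21.93 in.

M 19.03 inches; 2XL 20.83 inches; 3XL 21.93 inches.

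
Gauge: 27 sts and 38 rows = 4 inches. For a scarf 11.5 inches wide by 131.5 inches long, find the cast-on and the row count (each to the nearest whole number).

Cast on 78 stitches and work 1249 rows.

Stitch gauge = 27/4 = 6.75 sts/in; 11.5 × 6.75 = 77.62 → 78 sts.
Row gauge = 38/4 = 9.5 rows/in; 131.5 × 9.5 = 1249.25 → 1249 rows.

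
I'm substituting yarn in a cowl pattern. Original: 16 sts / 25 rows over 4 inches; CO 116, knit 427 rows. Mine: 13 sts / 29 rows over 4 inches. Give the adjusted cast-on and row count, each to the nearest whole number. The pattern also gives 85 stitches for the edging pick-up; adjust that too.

Cast on 94 stitches; work 495 rows; edging pick-up 69 stitches.

Stitches: 116 × 13/16 = 94.25 → 94.
Rows: 427 × 29/25 = 495.32 → 495.
edging pick-up: 85 × 13/16 = 69.06 → 69.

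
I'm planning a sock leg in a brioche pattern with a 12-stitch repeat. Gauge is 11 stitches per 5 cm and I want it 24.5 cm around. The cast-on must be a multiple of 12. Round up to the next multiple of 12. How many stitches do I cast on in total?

11 / 5 = 2.2 sts per cm.
24.5 × 2.2 = 53.90 sts.
Next multiple of 12: 60.

CO 60 sts.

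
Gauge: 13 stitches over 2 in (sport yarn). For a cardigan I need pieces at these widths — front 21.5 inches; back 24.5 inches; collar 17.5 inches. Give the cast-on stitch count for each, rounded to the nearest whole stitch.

front 140; back 159; collar 114.

Rate = 13/2 = 6.5 sts per in.
front: 21.5 × 6.5 = 139.75 → 140.
back: 24.5 × 6.5 = 159.25 → 159.
collar: 17.5 × 6.5 = 113.75 → 114.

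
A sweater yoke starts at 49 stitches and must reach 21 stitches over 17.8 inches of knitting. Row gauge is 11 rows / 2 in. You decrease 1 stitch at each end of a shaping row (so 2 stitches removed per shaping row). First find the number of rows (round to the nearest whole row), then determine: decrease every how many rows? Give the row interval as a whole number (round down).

Decrease every 7th row.

Rows = 17.8 × 5.5 = 97.9 → 98 rows.
Stitches to remove: 28 → 14 shaping rows (at 2 st each).
98 / 14 = 7.00 → every 7 rows.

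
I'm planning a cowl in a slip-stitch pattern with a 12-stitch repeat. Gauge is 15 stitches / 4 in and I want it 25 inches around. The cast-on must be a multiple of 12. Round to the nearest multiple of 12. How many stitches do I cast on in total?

Cast on 96 stitches.

15 / 4 = 3.75 sts per inch.
25 × 3.75 = 93.75 sts.
Nearest multiple of 12: 96.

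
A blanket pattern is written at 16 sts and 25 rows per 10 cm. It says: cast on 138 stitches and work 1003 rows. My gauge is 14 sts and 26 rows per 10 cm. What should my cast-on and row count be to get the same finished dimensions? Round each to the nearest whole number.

Cast on 121 stitches; work 1043 rows.

Stitches: 138 × 14/16 = 120.75 → 121.
Rows: 1003 × 26/25 = 1043.12 → 1043.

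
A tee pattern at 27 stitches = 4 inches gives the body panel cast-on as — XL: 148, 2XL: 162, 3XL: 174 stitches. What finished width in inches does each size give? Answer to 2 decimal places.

XL 21.93 inches; 2XL 24.00 inches; 3XL 25.78 inches.

27/4 = 6.75 sts per in.
XL: 148 / 6.75 = 21.926 → 21.93 in.
2XL: 162 / 6.75 = 24.000 → 24.00 in.
3XL: 174 / 6.75 = 25.778 → 25.78 in.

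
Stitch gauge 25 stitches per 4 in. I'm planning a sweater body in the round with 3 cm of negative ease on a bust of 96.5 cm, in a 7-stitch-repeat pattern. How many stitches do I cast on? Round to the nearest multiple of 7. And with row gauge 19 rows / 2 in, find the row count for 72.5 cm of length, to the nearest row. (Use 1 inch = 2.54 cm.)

Cast on 231 stitches; work 271 rows.

Finished = 96.5 − 3 = 93.5 cm.
93.5 cm × 1/2.54 = 36.81 inches.
25/4 = 6.25 sts per in; 36.81 × 6.25 = 230.07 sts.
Nearest multiple of 7 → 231.
72.5 cm = 28.54 inches; × 9.5 = 271.16 → 271 rows.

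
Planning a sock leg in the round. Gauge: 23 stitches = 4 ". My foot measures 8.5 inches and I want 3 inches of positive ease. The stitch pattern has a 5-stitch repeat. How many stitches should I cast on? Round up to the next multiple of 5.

70 stitches.

Finished = 8.5 + 3 = 11.5 inches.
23 / 4 = 5.75 sts/in.
11.5 × 5.75 = 66.12 sts.
Next multiple of 5: 70.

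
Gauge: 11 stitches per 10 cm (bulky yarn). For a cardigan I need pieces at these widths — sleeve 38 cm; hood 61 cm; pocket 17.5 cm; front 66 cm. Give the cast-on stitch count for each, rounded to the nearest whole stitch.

sleeve 42; hood 67; pocket 19; front 73.

Rate = 11/10 = 1.1 sts per cm.
sleeve: 38 × 1.1 = 41.80 → 42.
hood: 61 × 1.1 = 67.10 → 67.
pocket: 17.5 × 1.1 = 19.25 → 19.
front: 66 × 1.1 = 72.60 → 73.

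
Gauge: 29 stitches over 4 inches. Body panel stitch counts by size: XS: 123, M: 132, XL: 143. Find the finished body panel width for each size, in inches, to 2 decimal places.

29/4 = 7.25 sts per in.
XS: 123 / 7.25 = 16.966 → 16.97 in.
M: 132 / 7.25 = 18.207 → 18.21 in.
XL: 143 / 7.25 = 19.724 → 19.72 in.

XS 16.97 inches; M 18.21 inches; XL 19.72 inches.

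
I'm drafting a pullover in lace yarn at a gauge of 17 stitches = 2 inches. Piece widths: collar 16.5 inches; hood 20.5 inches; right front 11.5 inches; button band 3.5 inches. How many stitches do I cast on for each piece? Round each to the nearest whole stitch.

Rate = 17/2 = 8.5 sts per in.
collar: 16.5 × 8.5 = 140.25 → 140.
hood: 20.5 × 8.5 = 174.25 → 174.
right front: 11.5 × 8.5 = 97.75 → 98.
button band: 3.5 × 8.5 = 29.75 → 30.

collar 140; hood 174; right front 98; button band 30.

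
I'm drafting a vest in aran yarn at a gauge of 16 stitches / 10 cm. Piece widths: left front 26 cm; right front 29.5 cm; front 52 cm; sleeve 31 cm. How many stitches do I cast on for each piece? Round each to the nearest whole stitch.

Rate = 16/10 = 1.6 sts per cm.
left front: 26 × 1.6 = 41.60 → 42.
right front: 29.5 × 1.6 = 47.20 → 47.
front: 52 × 1.6 = 83.20 → 83.
sleeve: 31 × 1.6 = 49.60 → 50.

left front 42; right front 47; front 83; sleeve 50.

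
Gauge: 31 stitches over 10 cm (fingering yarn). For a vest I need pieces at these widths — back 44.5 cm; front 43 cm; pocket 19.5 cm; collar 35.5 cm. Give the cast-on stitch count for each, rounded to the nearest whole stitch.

back 138; front 133; pocket 60; collar 110.

Rate = 31/10 = 3.1 sts per cm.
back: 44.5 × 3.1 = 137.95 → 138.
front: 43 × 3.1 = 133.30 → 133.
pocket: 19.5 × 3.1 = 60.45 → 60.
collar: 35.5 × 3.1 = 110.05 → 110.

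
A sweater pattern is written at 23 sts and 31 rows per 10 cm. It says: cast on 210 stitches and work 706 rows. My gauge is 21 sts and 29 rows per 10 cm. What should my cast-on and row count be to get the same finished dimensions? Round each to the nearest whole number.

Stitches: 210 × 21/23 = 191.74 → 192.
Rows: 706 × 29/31 = 660.45 → 660.

Cast on 192 stitches; work 660 rows.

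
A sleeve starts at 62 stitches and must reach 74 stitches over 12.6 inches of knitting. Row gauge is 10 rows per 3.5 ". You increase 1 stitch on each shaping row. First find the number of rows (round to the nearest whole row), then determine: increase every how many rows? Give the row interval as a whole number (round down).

Increase every 3rd row.

Rows = 12.6 × 2.857 = 36.0 → 36 rows.
Stitches to add: 12 → 12 shaping rows (at 1 st each).
36 / 12 = 3.00 → every 3 rows.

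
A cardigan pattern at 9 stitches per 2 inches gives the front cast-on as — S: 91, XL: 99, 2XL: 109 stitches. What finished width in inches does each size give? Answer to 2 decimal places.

9/2 = 4.5 sts per in.
S: 91 / 4.5 = 20.222 → 20.22 in.
XL: 99 / 4.5 = 22.000 → 22.00 in.
2XL: 109 / 4.5 = 24.222 → 24.22 in.

S 20.22 inches; XL 22.00 inches; 2XL 24.22 inches.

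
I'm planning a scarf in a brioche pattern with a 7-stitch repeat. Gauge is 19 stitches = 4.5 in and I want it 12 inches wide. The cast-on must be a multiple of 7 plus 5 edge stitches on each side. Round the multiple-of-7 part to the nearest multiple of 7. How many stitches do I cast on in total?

Cast on 52 stitches.

19 / 4.5 = 4.222 sts per inch.
12 × 4.222 = 50.67 sts.
Less 10 edge sts → 40.67 for the repeat.
Nearest multiple of 7: 42.
Add back 10 edge sts → 52.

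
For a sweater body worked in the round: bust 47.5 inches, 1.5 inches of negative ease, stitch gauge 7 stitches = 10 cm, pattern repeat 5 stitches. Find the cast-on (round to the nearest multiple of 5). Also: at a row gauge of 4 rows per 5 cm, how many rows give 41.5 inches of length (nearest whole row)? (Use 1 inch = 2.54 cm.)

Cast on 80 stitches; work 84 rows.

Finished = 47.5 − 1.5 = 46 inches.
46 inches × 2.54 = 116.84 cm.
7/10 = 0.7 sts per cm; 116.84 × 0.7 = 81.79 sts.
Nearest multiple of 5 → 80.
41.5 inches = 105.41 cm; × 0.8 = 84.33 → 84 rows.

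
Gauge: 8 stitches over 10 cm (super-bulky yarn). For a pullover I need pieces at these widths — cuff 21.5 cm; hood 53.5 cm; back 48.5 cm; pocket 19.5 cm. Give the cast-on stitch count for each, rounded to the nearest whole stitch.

Rate = 8/10 = 0.8 sts per cm.
cuff: 21.5 × 0.8 = 17.20 → 17.
hood: 53.5 × 0.8 = 42.80 → 43.
back: 48.5 × 0.8 = 38.80 → 39.
pocket: 19.5 × 0.8 = 15.60 → 16.

cuff 17; hood 43; back 39; pocket 16.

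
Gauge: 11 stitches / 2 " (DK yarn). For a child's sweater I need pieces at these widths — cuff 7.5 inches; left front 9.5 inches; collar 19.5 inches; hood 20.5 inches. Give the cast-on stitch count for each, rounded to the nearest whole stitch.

cuff 41; left front 52; collar 107; hood 113.

Rate = 11/2 = 5.5 sts per in.
cuff: 7.5 × 5.5 = 41.25 → 41.
left front: 9.5 × 5.5 = 52.25 → 52.
collar: 19.5 × 5.5 = 107.25 → 107.
hood: 20.5 × 5.5 = 112.75 → 113.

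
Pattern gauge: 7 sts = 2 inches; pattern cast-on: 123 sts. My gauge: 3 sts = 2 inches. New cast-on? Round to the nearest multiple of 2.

Scale factor = 3 / 7 = 0.429.
123 × 3 / 7 = 52.71 sts.
→ 52 sts.

Cast on 52 stitches.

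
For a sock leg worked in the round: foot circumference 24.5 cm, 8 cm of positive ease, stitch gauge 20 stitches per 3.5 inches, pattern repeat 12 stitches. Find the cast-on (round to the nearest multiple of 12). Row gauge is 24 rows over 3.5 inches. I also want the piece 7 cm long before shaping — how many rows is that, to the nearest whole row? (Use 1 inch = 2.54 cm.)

Cast on 72 stitches; work 19 rows.

Finished = 24.5 + 8 = 32.5 cm.
32.5 cm × 1/2.54 = 12.80 inches.
20/3.5 = 5.714 sts per in; 12.80 × 5.714 = 73.12 sts.
Nearest multiple of 12 → 72.
7 cm = 2.76 inches; × 6.857 = 18.90 → 19 rows.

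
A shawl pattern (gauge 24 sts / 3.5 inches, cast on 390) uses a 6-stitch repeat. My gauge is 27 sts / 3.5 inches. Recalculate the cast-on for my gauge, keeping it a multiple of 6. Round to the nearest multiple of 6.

390 × 27 / 24 = 438.75.
Nearest multiple of 6: 438.

Cast on 438 stitches.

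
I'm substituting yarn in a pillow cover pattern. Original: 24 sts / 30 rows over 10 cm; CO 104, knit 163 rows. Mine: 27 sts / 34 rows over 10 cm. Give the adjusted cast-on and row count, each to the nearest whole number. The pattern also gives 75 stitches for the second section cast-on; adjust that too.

Stitches: 104 × 27/24 = 117.00 → 117.
Rows: 163 × 34/30 = 184.73 → 185.
second section cast-on: 75 × 27/24 = 84.38 → 84.

Cast on 117 stitches; work 185 rows; second section cast-on 84 stitches.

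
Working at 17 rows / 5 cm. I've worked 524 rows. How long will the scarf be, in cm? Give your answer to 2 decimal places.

154.12 cm.

17 rows / 5 cm = 3.4 rows per cm.
524 / 3.4 = 154.118 cm.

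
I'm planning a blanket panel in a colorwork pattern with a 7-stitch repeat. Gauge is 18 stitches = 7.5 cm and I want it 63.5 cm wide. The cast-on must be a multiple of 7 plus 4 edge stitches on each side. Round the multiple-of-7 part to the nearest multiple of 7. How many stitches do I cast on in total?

18 / 7.5 = 2.4 sts per cm.
63.5 × 2.4 = 152.40 sts.
Less 8 edge sts → 144.40 for the repeat.
Nearest multiple of 7: 147.
Add back 8 edge sts → 155.

CO 155 sts.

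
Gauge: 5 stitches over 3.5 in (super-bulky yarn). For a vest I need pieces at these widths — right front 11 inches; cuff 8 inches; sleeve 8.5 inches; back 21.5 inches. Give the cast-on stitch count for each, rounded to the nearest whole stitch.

right front 16; cuff 11; sleeve 12; back 31.

Rate = 5/3.5 = 1.429 sts per in.
right front: 11 × 1.429 = 15.71 → 16.
cuff: 8 × 1.429 = 11.43 → 11.
sleeve: 8.5 × 1.429 = 12.14 → 12.
back: 21.5 × 1.429 = 30.71 → 31.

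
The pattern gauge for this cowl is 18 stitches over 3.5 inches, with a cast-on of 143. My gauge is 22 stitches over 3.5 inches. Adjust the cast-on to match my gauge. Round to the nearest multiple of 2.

Scale factor = 22 / 18 = 1.222.
143 × 22 / 18 = 174.78 sts.
→ 174 sts.

CO 174 sts.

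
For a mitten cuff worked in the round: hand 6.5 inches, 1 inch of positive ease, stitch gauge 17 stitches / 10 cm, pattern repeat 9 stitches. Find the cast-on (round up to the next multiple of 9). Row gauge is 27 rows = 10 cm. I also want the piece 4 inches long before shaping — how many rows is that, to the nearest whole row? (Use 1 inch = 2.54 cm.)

Cast on 36 stitches; work 27 rows.

Finished = 6.5 + 1 = 7.5 inches.
7.5 inches × 2.54 = 19.05 cm.
17/10 = 1.7 sts per cm; 19.05 × 1.7 = 32.38 sts.
Next multiple of 9 → 36.
4 inches = 10.16 cm; × 2.7 = 27.43 → 27 rows.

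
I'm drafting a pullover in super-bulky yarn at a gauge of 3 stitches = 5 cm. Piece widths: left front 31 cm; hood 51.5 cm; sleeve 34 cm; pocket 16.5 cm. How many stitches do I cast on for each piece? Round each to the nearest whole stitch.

left front 19; hood 31; sleeve 20; pocket 10.

Rate = 3/5 = 0.6 sts per cm.
left front: 31 × 0.6 = 18.60 → 19.
hood: 51.5 × 0.6 = 30.90 → 31.
sleeve: 34 × 0.6 = 20.40 → 20.
pocket: 16.5 × 0.6 = 9.90 → 10.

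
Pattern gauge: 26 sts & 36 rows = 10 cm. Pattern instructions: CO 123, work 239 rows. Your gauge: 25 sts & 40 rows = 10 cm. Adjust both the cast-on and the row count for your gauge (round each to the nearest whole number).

Cast on 118 stitches; work 266 rows.

Stitches: 123 × 25/26 = 118.27 → 118.
Rows: 239 × 40/36 = 265.56 → 266.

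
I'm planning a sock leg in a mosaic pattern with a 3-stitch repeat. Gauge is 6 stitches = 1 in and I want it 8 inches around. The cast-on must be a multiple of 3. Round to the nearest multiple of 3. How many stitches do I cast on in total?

6 / 1 = 6 sts per inch.
8 × 6 = 48.00 sts.
Nearest multiple of 3: 48.

48 stitches.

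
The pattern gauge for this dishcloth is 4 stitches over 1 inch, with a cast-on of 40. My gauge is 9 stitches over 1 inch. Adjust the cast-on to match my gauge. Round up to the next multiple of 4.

Scale factor = 9 / 4 = 2.250.
40 × 9 / 4 = 90.00 sts.
→ 92 sts.

Cast on 92 stitches.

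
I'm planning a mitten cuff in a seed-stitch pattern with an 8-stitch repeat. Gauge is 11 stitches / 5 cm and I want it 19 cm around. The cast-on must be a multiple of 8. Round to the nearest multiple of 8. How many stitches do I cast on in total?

40 stitches.

11 / 5 = 2.2 sts per cm.
19 × 2.2 = 41.80 sts.
Nearest multiple of 8: 40.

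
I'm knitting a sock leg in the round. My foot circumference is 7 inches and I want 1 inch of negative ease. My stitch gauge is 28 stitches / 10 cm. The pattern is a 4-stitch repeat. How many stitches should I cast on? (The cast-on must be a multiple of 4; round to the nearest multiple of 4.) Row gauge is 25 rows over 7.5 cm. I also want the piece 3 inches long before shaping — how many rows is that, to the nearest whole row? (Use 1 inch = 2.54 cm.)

Finished = 7 − 1 = 6 inches.
6 inches × 2.54 = 15.24 cm.
28/10 = 2.8 sts per cm; 15.24 × 2.8 = 42.67 sts.
Nearest multiple of 4 → 44.
3 inches = 7.62 cm; × 3.333 = 25.40 → 25 rows.

Cast on 44 stitches; work 25 rows.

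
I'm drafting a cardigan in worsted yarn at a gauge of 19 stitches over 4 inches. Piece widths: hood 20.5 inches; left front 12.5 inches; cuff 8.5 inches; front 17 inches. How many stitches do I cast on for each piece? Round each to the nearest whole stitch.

hood 97; left front 59; cuff 40; front 81.

Rate = 19/4 = 4.75 sts per in.
hood: 20.5 × 4.75 = 97.38 → 97.
left front: 12.5 × 4.75 = 59.38 → 59.
cuff: 8.5 × 4.75 = 40.38 → 40.
front: 17 × 4.75 = 80.75 → 81.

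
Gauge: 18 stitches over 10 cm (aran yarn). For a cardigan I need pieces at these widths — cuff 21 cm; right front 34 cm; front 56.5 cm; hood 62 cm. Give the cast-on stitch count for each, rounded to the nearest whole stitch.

Rate = 18/10 = 1.8 sts per cm.
cuff: 21 × 1.8 = 37.80 → 38.
right front: 34 × 1.8 = 61.20 → 61.
front: 56.5 × 1.8 = 101.70 → 102.
hood: 62 × 1.8 = 111.60 → 112.

cuff 38; right front 61; front 102; hood 112.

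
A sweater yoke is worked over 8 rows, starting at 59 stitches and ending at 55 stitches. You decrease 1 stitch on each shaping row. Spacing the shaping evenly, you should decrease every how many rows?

Decrease every 2nd row.

Stitches to remove: |55 − 59| = 4.
Shaping rows needed: 4 / 1 = 4.
8 rows / 4 = every 2 rows.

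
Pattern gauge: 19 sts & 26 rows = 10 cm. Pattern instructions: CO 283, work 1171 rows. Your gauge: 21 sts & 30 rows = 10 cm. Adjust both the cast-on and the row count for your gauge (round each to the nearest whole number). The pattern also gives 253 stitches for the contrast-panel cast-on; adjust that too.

Cast on 313 stitches; work 1351 rows; contrast-panel cast-on 280 stitches.

Stitches: 283 × 21/19 = 312.79 → 313.
Rows: 1171 × 30/26 = 1351.15 → 1351.
contrast-panel cast-on: 253 × 21/19 = 279.63 → 280.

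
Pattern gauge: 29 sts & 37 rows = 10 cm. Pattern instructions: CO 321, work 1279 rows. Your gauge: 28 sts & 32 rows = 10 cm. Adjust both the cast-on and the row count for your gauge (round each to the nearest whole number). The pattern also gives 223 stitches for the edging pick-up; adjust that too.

Cast on 310 stitches; work 1106 rows; edging pick-up 215 stitches.

Stitches: 321 × 28/29 = 309.93 → 310.
Rows: 1279 × 32/37 = 1106.16 → 1106.
edging pick-up: 223 × 28/29 = 215.31 → 215.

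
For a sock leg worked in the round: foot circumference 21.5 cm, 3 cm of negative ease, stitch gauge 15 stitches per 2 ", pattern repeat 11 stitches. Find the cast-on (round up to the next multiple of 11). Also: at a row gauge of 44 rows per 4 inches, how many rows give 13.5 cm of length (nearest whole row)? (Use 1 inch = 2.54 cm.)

Cast on 55 stitches; work 58 rows.

Finished = 21.5 − 3 = 18.5 cm.
18.5 cm × 1/2.54 = 7.28 inches.
15/2 = 7.5 sts per in; 7.28 × 7.5 = 54.63 sts.
Next multiple of 11 → 55.
13.5 cm = 5.31 inches; × 11 = 58.46 → 58 rows.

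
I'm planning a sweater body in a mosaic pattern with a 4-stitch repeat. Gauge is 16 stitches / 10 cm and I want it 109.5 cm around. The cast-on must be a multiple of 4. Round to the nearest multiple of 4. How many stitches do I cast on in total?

176 stitches.

16 / 10 = 1.6 sts per cm.
109.5 × 1.6 = 175.20 sts.
Nearest multiple of 4: 176.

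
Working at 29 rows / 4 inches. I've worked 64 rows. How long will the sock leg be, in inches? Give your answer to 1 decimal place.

29 rows / 4 inch = 7.25 rows per inch.
64 / 7.25 = 8.83 inches.

8.8 inches.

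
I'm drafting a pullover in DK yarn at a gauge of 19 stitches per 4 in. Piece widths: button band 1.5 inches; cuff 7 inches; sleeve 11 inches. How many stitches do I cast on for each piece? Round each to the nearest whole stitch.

button band 7; cuff 33; sleeve 52.

Rate = 19/4 = 4.75 sts per in.
button band: 1.5 × 4.75 = 7.12 → 7.
cuff: 7 × 4.75 = 33.25 → 33.
sleeve: 11 × 4.75 = 52.25 → 52.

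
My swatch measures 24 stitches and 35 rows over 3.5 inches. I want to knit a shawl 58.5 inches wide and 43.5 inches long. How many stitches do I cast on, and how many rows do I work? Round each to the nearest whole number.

Cast on 401 stitches and work 435 rows.

Stitch gauge = 24/3.5 = 6.857 sts/in; 58.5 × 6.857 = 401.14 → 401 sts.
Row gauge = 35/3.5 = 10 rows/in; 43.5 × 10 = 435.00 → 435 rows.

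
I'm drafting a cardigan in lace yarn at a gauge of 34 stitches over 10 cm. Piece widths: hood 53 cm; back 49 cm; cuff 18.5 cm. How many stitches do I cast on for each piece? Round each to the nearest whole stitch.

hood 180; back 167; cuff 63.

Rate = 34/10 = 3.4 sts per cm.
hood: 53 × 3.4 = 180.20 → 180.
back: 49 × 3.4 = 166.60 → 167.
cuff: 18.5 × 3.4 = 62.90 → 63.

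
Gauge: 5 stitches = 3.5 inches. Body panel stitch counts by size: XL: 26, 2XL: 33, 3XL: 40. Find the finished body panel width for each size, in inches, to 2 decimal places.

XL 18.20 inches; 2XL 23.10 inches; 3XL 28.00 inches.

5/3.5 = 1.429 sts per in.
XL: 26 / 1.429 = 18.200 → 18.20 in.
2XL: 33 / 1.429 = 23.100 → 23.10 in.
3XL: 40 / 1.429 = 28.000 → 28.00 in.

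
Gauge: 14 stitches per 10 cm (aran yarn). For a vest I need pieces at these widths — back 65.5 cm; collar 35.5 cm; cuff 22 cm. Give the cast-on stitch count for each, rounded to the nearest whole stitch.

Rate = 14/10 = 1.4 sts per cm.
back: 65.5 × 1.4 = 91.70 → 92.
collar: 35.5 × 1.4 = 49.70 → 50.
cuff: 22 × 1.4 = 30.80 → 31.

back 92; collar 50; cuff 31.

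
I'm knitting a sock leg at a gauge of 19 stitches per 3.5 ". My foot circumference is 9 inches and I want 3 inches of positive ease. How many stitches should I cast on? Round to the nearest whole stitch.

Finished = 9 + 3 = 12 in.
19 / 3.5 = 5.429 sts per inch.
12.00 × 5.429 = 65.14 sts.
→ 65 sts.

Cast on 65 stitches.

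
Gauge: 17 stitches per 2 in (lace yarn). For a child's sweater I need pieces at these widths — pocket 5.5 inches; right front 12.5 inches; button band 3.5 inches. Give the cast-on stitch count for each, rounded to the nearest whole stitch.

Rate = 17/2 = 8.5 sts per in.
pocket: 5.5 × 8.5 = 46.75 → 47.
right front: 12.5 × 8.5 = 106.25 → 106.
button band: 3.5 × 8.5 = 29.75 → 30.

pocket 47; right front 106; button band 30.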